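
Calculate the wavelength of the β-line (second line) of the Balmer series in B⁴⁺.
19.440323 nm

The lines of a series are numbered from the longest wavelength (smallest ΔE) outward; the second line is the transition from n = n_f + 2 to n_f.
The Balmer series has all transitions ending at n_f = 2.

For B⁴⁺ (Z = 5), the second line (β-line) is the jump from n = 4 to n = 2:
E_4 = -13.6057 × 5² / 4² = -21.25890625 eV
E_2 = -13.6057 × 5² / 2² = -85.03562500 eV
ΔE = E_4 - E_2 = 63.77671875 eV

λ = hc/E = 1239.84 eV·nm / 63.77671875 eV
λ = 19.440323 nm

This is the β-line of the Balmer series in B⁴⁺.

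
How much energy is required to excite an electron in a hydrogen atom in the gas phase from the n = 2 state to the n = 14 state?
3.3320 eV

The energy levels of a hydrogen-like atom are E_n = -13.6057 eV / n².

Energy at n = 2: E_2 = -13.6057 / 2² = -3.4014250 eV
Energy at n = 14: E_14 = -13.6057 / 14² = -0.0694168 eV

The excitation energy is the difference:
ΔE = E_14 - E_2
ΔE = -0.0694168 - (-3.4014250)
ΔE = 3.3320 eV

Since this is positive, energy must be absorbed (photon absorption).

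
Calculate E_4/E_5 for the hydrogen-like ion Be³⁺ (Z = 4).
1.56250

Using E_n = -13.6057 Z² / n² eV with Z = 4:

E_4 = -13.6057 × 4² / 4² = -217.6912 / 16 = -13.60570000000 eV
E_5 = -13.6057 × 4² / 5² = -217.6912 / 25 = -8.70764800000 eV

The ratio is:
E_4/E_5 = (-13.60570000000) / (-8.70764800000)
E_4/E_5 = (-217.6912/16) / (-217.6912/25)
E_4/E_5 = 25/16
E_4/E_5 = 1.56250
(Note: the Z² factors cancel in the ratio.)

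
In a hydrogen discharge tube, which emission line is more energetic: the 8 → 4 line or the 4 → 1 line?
4 → 1

Calculate the energy for each transition:

Transition 8 → 4:
ΔE₁ = |E_4 - E_8| = |-13.6057/4² - (-13.6057/8²)|
ΔE₁ = |-0.850356250 - (-0.212589063)| = 0.637767 eV

Transition 4 → 1:
ΔE₂ = |E_1 - E_4| = |-13.6057/1² - (-13.6057/4²)|
ΔE₂ = |-13.605700000 - (-0.850356250)| = 12.755344 eV

Since 12.755344 eV > 0.637767 eV, the transition 4 → 1 emits the more energetic photon.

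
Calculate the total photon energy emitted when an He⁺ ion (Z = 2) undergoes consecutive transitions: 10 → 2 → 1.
53.878572 eV

The energy levels of He⁺ are E_n = -13.6057 × 2² / n² eV.

First transition (10 → 2):
ΔE₁ = |E_2 - E_10|
ΔE₁ = |-13.605700000000 - (-0.544228000000)| = 13.061472000 eV

Second transition (2 → 1):
ΔE₂ = |E_1 - E_2|
ΔE₂ = |-54.422800000000 - (-13.605700000000)| = 40.817100000 eV

Total energy released:
E_total = ΔE₁ + ΔE₂ = 13.061472000 + 40.817100000 = 53.878572 eV

Note: This equals the direct transition 10 → 1: 53.878572 eV ✓
Energy is conserved regardless of the path taken.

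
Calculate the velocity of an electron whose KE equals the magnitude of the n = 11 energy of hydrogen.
1.9888e+05 m/s (or 0.066340% of c)

The binding energy at n = 11 for hydrogen is:
E_11 = -13.6057/11² = -0.11244380 eV
|E_11| = 0.11244380 eV

Convert to Joules:
KE = 0.11244380 eV × (1.602177 × 10⁻¹⁹ J/eV) = 1.801549e-20 J

Using KE = ½mv²:
v = √(2·KE/m_e)
v = √(2 × 1.801549e-20 J / 9.10938 × 10⁻³¹ kg)
v = 1.9888e+05 m/s

This is approximately 0.066340% the speed of light.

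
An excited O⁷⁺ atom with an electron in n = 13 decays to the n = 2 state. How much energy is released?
212.53875 eV

The energy levels are E_n = -13.6057 Z² eV / n².

Energy at n = 13: E_13 = -13.6057 × 8² / 13² = -5.15245444 eV
Energy at n = 2: E_2 = -13.6057 × 8² / 2² = -217.69120000 eV

For emission (electron falling to lower state), the photon energy is:
E_photon = E_13 - E_2 = |-5.15245444 - (-217.69120000)|
E_photon = 212.53875 eV

This energy is carried away by the emitted photon.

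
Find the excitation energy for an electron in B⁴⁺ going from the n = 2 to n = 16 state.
83.7069 eV

The energy levels of a hydrogen-like atom are E_n = -13.6057 Z² eV / n².

Energy at n = 2: E_2 = -13.6057 × 5² / 2² = -85.0356250 eV
Energy at n = 16: E_16 = -13.6057 × 5² / 16² = -1.3286816 eV

The excitation energy is the difference:
ΔE = E_16 - E_2
ΔE = -1.3286816 - (-85.0356250)
ΔE = 83.7069 eV

Since this is positive, energy must be absorbed (photon absorption).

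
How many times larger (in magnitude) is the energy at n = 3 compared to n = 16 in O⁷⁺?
28.4444

Using E_n = -13.6057 Z² / n² eV with Z = 8:

E_3 = -13.6057 × 8² / 3² = -870.7648 / 9 = -96.7516444444 eV
E_16 = -13.6057 × 8² / 16² = -870.7648 / 256 = -3.4014250000 eV

The ratio is:
E_3/E_16 = (-96.7516444444) / (-3.4014250000)
E_3/E_16 = (-870.7648/9) / (-870.7648/256)
E_3/E_16 = 256/9
E_3/E_16 = 28.4444
(Note: the Z² factors cancel in the ratio.)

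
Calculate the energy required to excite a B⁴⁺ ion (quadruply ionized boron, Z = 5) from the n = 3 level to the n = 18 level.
36.743789 eV

The energy levels of a hydrogen-like atom are E_n = -13.6057 Z² eV / n².

Energy at n = 3: E_3 = -13.6057 × 5² / 3² = -37.793611111 eV
Energy at n = 18: E_18 = -13.6057 × 5² / 18² = -1.049822531 eV

The excitation energy is the difference:
ΔE = E_18 - E_3
ΔE = -1.049822531 - (-37.793611111)
ΔE = 36.743789 eV

Since this is positive, energy must be absorbed (photon absorption).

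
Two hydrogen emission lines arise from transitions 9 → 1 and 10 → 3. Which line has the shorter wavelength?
9 → 1

Calculate the energy for each transition:

Transition 9 → 1:
ΔE₁ = |E_1 - E_9| = |-13.6057/1² - (-13.6057/9²)|
ΔE₁ = |-13.6057000000 - (-0.1679716049)| = 13.4377284 eV

Transition 10 → 3:
ΔE₂ = |E_3 - E_10| = |-13.6057/3² - (-13.6057/10²)|
ΔE₂ = |-1.5117444444 - (-0.1360570000)| = 1.3756874 eV

Since 13.4377284 eV > 1.3756874 eV, the transition 9 → 1 emits the more energetic photon.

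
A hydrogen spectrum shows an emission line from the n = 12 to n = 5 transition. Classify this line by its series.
Pfund series

The spectral series in hydrogen are named based on the final (lower) energy level:
- Lyman series: n_final = 1 (ultraviolet)
- Balmer series: n_final = 2 (visible/near-UV)
- Paschen series: n_final = 3 (infrared)
- Brackett series: n_final = 4 (infrared)
- Pfund series: n_final = 5 (far infrared)

Since this transition ends at n = 5, it belongs to the Pfund series.

For reference, this 12 → 5 line has photon energy
ΔE = 13.6057 eV × (1/5² - 1/12²) = 0.449743972 eV,
corresponding to wavelength λ = hc/ΔE = 1239.84 eV·nm / 0.449743972 eV = 2756.768 nm in the far infrared region.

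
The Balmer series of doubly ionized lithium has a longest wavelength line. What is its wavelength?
72.901211 nm

The longest wavelength corresponds to the smallest energy transition in the series.
The Balmer series has all transitions ending at n_f = 2.

For Li²⁺ (Z = 3), the first line (α-line) is the jump from n = 3 to n = 2:
E_3 = -13.6057 × 3² / 3² = -13.60570000 eV
E_2 = -13.6057 × 3² / 2² = -30.61282500 eV
ΔE = E_3 - E_2 = 17.00712500 eV

λ = hc/E = 1239.84 eV·nm / 17.00712500 eV
λ = 72.901211 nm

This is the α-line of the Balmer series in Li²⁺.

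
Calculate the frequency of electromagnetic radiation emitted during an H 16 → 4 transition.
1.928e+14 Hz

First, find the transition energy:
E_16 = -13.6057 / 16² = -0.0531473 eV
E_4 = -13.6057 / 4² = -0.8503563 eV
|ΔE| = |E_4 - E_16| = 0.7972090 eV

Convert to Joules: E = 0.7972090 eV × (1.602177 × 10⁻¹⁹ J/eV) = 1.27727e-19 J

Using E = hf:
f = E/h = 1.27727e-19 J / (6.62607 × 10⁻³⁴ J·s)
f = 1.928e+14 Hz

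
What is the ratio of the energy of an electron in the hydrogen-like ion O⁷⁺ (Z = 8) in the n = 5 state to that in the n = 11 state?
4.8400

Using E_n = -13.6057 Z² / n² eV with Z = 8:

E_5 = -13.6057 × 8² / 5² = -870.7648 / 25 = -34.8305920000 eV
E_11 = -13.6057 × 8² / 11² = -870.7648 / 121 = -7.1964033058 eV

The ratio is:
E_5/E_11 = (-34.8305920000) / (-7.1964033058)
E_5/E_11 = (-870.7648/25) / (-870.7648/121)
E_5/E_11 = 121/25
E_5/E_11 = 4.8400
(Note: the Z² factors cancel in the ratio.)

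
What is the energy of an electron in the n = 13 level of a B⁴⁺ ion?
-2.0127 eV

For hydrogen-like ions, the energy levels scale with Z²:
E_n = -13.6057 Z² / n² eV

For B⁴⁺ (Z = 5) at n = 13:
E_13 = -13.6057 × 5² / 13²
E_13 = -13.6057 × 25 / 169
E_13 = -340.1425 / 169
E_13 = -2.0127 eV

The energy is 25 times more negative than hydrogen at the same n due to the stronger nuclear charge.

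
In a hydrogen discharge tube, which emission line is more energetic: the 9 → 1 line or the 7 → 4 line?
9 → 1

Calculate the energy for each transition:

Transition 9 → 1:
ΔE₁ = |E_1 - E_9| = |-13.6057/1² - (-13.6057/9²)|
ΔE₁ = |-13.60570000 - (-0.16797160)| = 13.43773 eV

Transition 7 → 4:
ΔE₂ = |E_4 - E_7| = |-13.6057/4² - (-13.6057/7²)|
ΔE₂ = |-0.85035625 - (-0.27766735)| = 0.57269 eV

Since 13.43773 eV > 0.57269 eV, the transition 9 → 1 emits the more energetic photon.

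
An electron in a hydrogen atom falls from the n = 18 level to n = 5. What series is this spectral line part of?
Pfund series

The spectral series in hydrogen are named based on the final (lower) energy level:
- Lyman series: n_final = 1 (ultraviolet)
- Balmer series: n_final = 2 (visible/near-UV)
- Paschen series: n_final = 3 (infrared)
- Brackett series: n_final = 4 (infrared)
- Pfund series: n_final = 5 (far infrared)

Since this transition ends at n = 5, it belongs to the Pfund series.

For reference, this 18 → 5 line has photon energy
ΔE = 13.6057 eV × (1/5² - 1/18²) = 0.5022350988 eV,
corresponding to wavelength λ = hc/ΔE = 1239.84 eV·nm / 0.5022350988 eV = 2468.6447 nm in the far infrared region.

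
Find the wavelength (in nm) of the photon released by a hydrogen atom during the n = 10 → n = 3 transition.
901.251 nm

First, find the transition energy using E_n = -13.6057 / n² eV:
E_10 = -13.6057 / 10² = -0.1360570 eV
E_3 = -13.6057 / 3² = -1.5117444 eV

Photon energy: |ΔE| = |E_3 - E_10| = 1.3756874 eV

Convert to wavelength using E = hc/λ with hc = 1239.84 eV·nm:
λ = hc/E = 1239.84 eV·nm / 1.3756874 eV
λ = 901.251 nm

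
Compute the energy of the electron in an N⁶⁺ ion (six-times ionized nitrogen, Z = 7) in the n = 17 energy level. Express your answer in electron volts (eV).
-2.307 eV

The energy levels of a hydrogen-like atom are given by:
E_n = -13.6057 Z² / n² eV  (with Z = 7 for N⁶⁺)

For n = 17:
E_17 = -13.6057 × 7² / 17²
E_17 = -13.6057 × 49 / 289
E_17 = -2.307 eV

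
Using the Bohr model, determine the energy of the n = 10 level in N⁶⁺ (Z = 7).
-6.66679 eV

For hydrogen-like ions, the energy levels scale with Z²:
E_n = -13.6057 Z² / n² eV

For N⁶⁺ (Z = 7) at n = 10:
E_10 = -13.6057 × 7² / 10²
E_10 = -13.6057 × 49 / 100
E_10 = -666.6793 / 100
E_10 = -6.66679 eV

The energy is 49 times more negative than hydrogen at the same n due to the stronger nuclear charge.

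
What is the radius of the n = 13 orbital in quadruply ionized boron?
1.7886 nm (or 17.8862 Å)

The Bohr radius formula is:
r_n = n² a₀ / Z

where a₀ = 0.0529177 nm is the Bohr radius.

For B⁴⁺ (Z = 5) at n = 13:
r_13 = 13² × 0.0529177 nm / 5
r_13 = 169 × 0.0529177 nm / 5
r_13 = 8.94309 nm / 5
r_13 = 1.7886 nm

The electron orbits at approximately 1.7886 nm from the nucleus.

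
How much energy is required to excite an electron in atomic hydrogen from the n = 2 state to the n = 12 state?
3.307 eV

The energy levels of a hydrogen-like atom are E_n = -13.6057 eV / n².

Energy at n = 2: E_2 = -13.6057 / 2² = -3.401425 eV
Energy at n = 12: E_12 = -13.6057 / 12² = -0.094484 eV

The excitation energy is the difference:
ΔE = E_12 - E_2
ΔE = -0.094484 - (-3.401425)
ΔE = 3.307 eV

Since this is positive, energy must be absorbed (photon absorption).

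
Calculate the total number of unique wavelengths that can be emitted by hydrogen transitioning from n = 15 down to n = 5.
55

The electron can occupy levels n = 5, 6, ..., 15 during de-excitation — that is m = 15 - 5 + 1 = 11 distinct levels.

The number of distinct spectral lines equals the number of ways to choose 2 of these m levels (each pair gives one possible emission transition):

Number of lines = m(m-1)/2 = 11×10/2 = 55

These correspond to all possible transitions between the 11 levels:
15 → 14, 15 → 13, 15 → 12, 15 → 11, 15 → 10, 15 → 9, 15 → 8, 15 → 7...

Each transition produces a photon with a unique energy (and thus wavelength). This count does not depend on Z.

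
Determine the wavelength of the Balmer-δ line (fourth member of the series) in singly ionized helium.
102.517327 nm

The lines of a series are numbered from the longest wavelength (smallest ΔE) outward; the fourth line is the transition from n = n_f + 4 to n_f.
The Balmer series has all transitions ending at n_f = 2.

For He⁺ (Z = 2), the fourth line (δ-line) is the jump from n = 6 to n = 2:
E_6 = -13.6057 × 2² / 6² = -1.511744444 eV
E_2 = -13.6057 × 2² / 2² = -13.605700000 eV
ΔE = E_6 - E_2 = 12.093955556 eV

λ = hc/E = 1239.84 eV·nm / 12.093955556 eV
λ = 102.517327 nm

This is the δ-line of the Balmer series in He⁺.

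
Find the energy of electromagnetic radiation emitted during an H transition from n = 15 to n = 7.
0.22 eV

The energy levels are E_n = -13.6057 eV / n².

Energy at n = 15: E_15 = -13.6057 / 15² = -0.06047 eV
Energy at n = 7: E_7 = -13.6057 / 7² = -0.27767 eV

For emission (electron falling to lower state), the photon energy is:
E_photon = E_15 - E_7 = |-0.06047 - (-0.27767)|
E_photon = 0.22 eV

This energy is carried away by the emitted photon.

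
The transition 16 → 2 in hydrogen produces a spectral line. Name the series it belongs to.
Balmer series

The spectral series in hydrogen are named based on the final (lower) energy level:
- Lyman series: n_final = 1 (ultraviolet)
- Balmer series: n_final = 2 (visible/near-UV)
- Paschen series: n_final = 3 (infrared)
- Brackett series: n_final = 4 (infrared)
- Pfund series: n_final = 5 (far infrared)

Since this transition ends at n = 2, it belongs to the Balmer series.

For reference, this 16 → 2 line has photon energy
ΔE = 13.6057 eV × (1/2² - 1/16²) = 3.34827773 eV,
corresponding to wavelength λ = hc/ΔE = 1239.84 eV·nm / 3.34827773 eV = 370.2919 nm in the visible/near-UV region.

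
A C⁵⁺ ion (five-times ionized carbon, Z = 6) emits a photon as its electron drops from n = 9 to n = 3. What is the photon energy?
48.3758 eV

The energy levels are E_n = -13.6057 Z² eV / n².

Energy at n = 9: E_9 = -13.6057 × 6² / 9² = -6.0469778 eV
Energy at n = 3: E_3 = -13.6057 × 6² / 3² = -54.4228000 eV

For emission (electron falling to lower state), the photon energy is:
E_photon = E_9 - E_3 = |-6.0469778 - (-54.4228000)|
E_photon = 48.3758 eV

This energy is carried away by the emitted photon.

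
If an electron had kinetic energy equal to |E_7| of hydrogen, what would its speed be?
3.13e+05 m/s (or 0.10425% of c)

The binding energy at n = 7 for hydrogen is:
E_7 = -13.6057/7² = -0.2776673 eV
|E_7| = 0.2776673 eV

Convert to Joules:
KE = 0.2776673 eV × (1.602177 × 10⁻¹⁹ J/eV) = 4.4487e-20 J

Using KE = ½mv²:
v = √(2·KE/m_e)
v = √(2 × 4.4487e-20 J / 9.10938 × 10⁻³¹ kg)
v = 3.13e+05 m/s

This is approximately 0.10425% the speed of light.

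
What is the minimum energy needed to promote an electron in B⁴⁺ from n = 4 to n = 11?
18.447811 eV

The energy levels of a hydrogen-like atom are E_n = -13.6057 Z² eV / n².

Energy at n = 4: E_4 = -13.6057 × 5² / 4² = -21.258906250 eV
Energy at n = 11: E_11 = -13.6057 × 5² / 11² = -2.811095041 eV

The excitation energy is the difference:
ΔE = E_11 - E_4
ΔE = -2.811095041 - (-21.258906250)
ΔE = 18.447811 eV

Since this is positive, energy must be absorbed (photon absorption).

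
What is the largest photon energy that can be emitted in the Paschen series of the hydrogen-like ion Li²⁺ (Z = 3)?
13.60570 eV

The series limit corresponds to the transition from n = ∞ to n = 3.
This is the highest energy (shortest wavelength) transition in the Paschen series.

E_∞ = 0 eV
E_3 = -13.6057 × 3² / 3² = -13.60570 eV

Energy at series limit:
ΔE = E_∞ - E_3 = 0 - (-13.60570) = 13.60570 eV

This energy equals the ionization energy from the n = 3 state of Li²⁺.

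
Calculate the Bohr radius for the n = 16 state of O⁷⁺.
1.693367 nm (or 16.933671 Å)

The Bohr radius formula is:
r_n = n² a₀ / Z

where a₀ = 0.052917721 nm is the Bohr radius.

For O⁷⁺ (Z = 8) at n = 16:
r_16 = 16² × 0.052917721 nm / 8
r_16 = 256 × 0.052917721 nm / 8
r_16 = 13.5469366 nm / 8
r_16 = 1.693367 nm

The electron orbits at approximately 1.693367 nm from the nucleus.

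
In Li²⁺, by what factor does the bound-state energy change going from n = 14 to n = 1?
196.000

Using E_n = -13.6057 Z² / n² eV with Z = 3:

E_1 = -13.6057 × 3² / 1² = -122.4513 / 1 = -122.451300000 eV
E_14 = -13.6057 × 3² / 14² = -122.4513 / 196 = -0.624751531 eV

The ratio is:
E_1/E_14 = (-122.451300000) / (-0.624751531)
E_1/E_14 = (-122.4513/1) / (-122.4513/196)
E_1/E_14 = 196/1
E_1/E_14 = 196.000
(Note: the Z² factors cancel in the ratio.)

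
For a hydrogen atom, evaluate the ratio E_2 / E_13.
42.250000

Using E_n = -13.6057 Z² / n² eV with Z = 1:

E_2 = -13.6057 / 2² = -13.6057 / 4 = -3.401425000000 eV
E_13 = -13.6057 / 13² = -13.6057 / 169 = -0.080507100592 eV

The ratio is:
E_2/E_13 = (-3.401425000000) / (-0.080507100592)
E_2/E_13 = (-13.6057/4) / (-13.6057/169)
E_2/E_13 = 169/4
E_2/E_13 = 42.250000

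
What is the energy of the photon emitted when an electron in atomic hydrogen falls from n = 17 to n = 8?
0.17 eV

The energy levels are E_n = -13.6057 eV / n².

Energy at n = 17: E_17 = -13.6057 / 17² = -0.04708 eV
Energy at n = 8: E_8 = -13.6057 / 8² = -0.21259 eV

For emission (electron falling to lower state), the photon energy is:
E_photon = E_17 - E_8 = |-0.04708 - (-0.21259)|
E_photon = 0.17 eV

This energy is carried away by the emitted photon.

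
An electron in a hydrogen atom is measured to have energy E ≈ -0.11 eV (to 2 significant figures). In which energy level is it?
n = 11

The exact energy levels follow E_n = -13.6057 eV / n².

The measured value (-0.11 eV) is reported to only 2 significant figures, so we must test candidate n values and see which one matches to that precision.

Candidate energies:
  n = 9:  E = -13.6057/9² = -0.16797 eV
  n = 10:  E = -13.6057/10² = -0.13606 eV
  n = 11:  E = -13.6057/11² = -0.11244 eV  ← matches
  n = 12:  E = -13.6057/12² = -0.09448 eV
  n = 13:  E = -13.6057/13² = -0.08051 eV

Checking against the measurement of -0.11 eV (2 sig figs), only n = 11 agrees:
E_11 = -0.11244 eV, which rounds to -0.11 eV ✓

Therefore n = 11.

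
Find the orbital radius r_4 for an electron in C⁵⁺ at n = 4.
0.1411 nm (or 1.4111 Å)

The Bohr radius formula is:
r_n = n² a₀ / Z

where a₀ = 0.0529177 nm is the Bohr radius.

For C⁵⁺ (Z = 6) at n = 4:
r_4 = 4² × 0.0529177 nm / 6
r_4 = 16 × 0.0529177 nm / 6
r_4 = 0.84668 nm / 6
r_4 = 0.1411 nm

The electron orbits at approximately 0.1411 nm from the nucleus.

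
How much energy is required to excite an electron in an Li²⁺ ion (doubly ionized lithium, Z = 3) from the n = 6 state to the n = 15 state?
2.857197 eV

The energy levels of a hydrogen-like atom are E_n = -13.6057 Z² eV / n².

Energy at n = 6: E_6 = -13.6057 × 3² / 6² = -3.401425000 eV
Energy at n = 15: E_15 = -13.6057 × 3² / 15² = -0.544228000 eV

The excitation energy is the difference:
ΔE = E_15 - E_6
ΔE = -0.544228000 - (-3.401425000)
ΔE = 2.857197 eV

Since this is positive, energy must be absorbed (photon absorption).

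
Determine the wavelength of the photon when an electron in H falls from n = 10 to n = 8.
16200.2690 nm

First, find the transition energy using E_n = -13.6057 / n² eV:
E_10 = -13.6057 / 10² = -0.136057000000 eV
E_8 = -13.6057 / 8² = -0.212589062500 eV

Photon energy: |ΔE| = |E_8 - E_10| = 0.076532062500 eV

Convert to wavelength using E = hc/λ with hc = 1239.84 eV·nm:
λ = hc/E = 1239.84 eV·nm / 0.076532062500 eV
λ = 16200.2690 nm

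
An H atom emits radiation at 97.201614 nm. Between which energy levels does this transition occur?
n = 4 → n = 1

First, find the photon energy from the wavelength (hc = 1239.84 eV·nm):
E = hc/λ = 1239.84 eV·nm / 97.201614 nm = 12.755344 eV

The energy levels of hydrogen satisfy E_n = -13.6057 / n² eV, so an emission n_i → n_f releases
ΔE = 13.6057 × (1/n_f² − 1/n_i²) eV.

Setting ΔE equal to the photon energy:
1/n_f² − 1/n_i² = 12.755344 / 13.6057 = 0.93750002

Since 1/n_i² must be positive, we need 1/n_f² > 0.93750002, i.e. n_f ≤ 1. For each allowed n_f, solve n_i = (1/n_f² − 0.93750002)^(−1/2) and check whether it is a whole number:
  n_f = 1: 1/n_i² = 1.00000000 − 0.93750002 = 0.06249998 → n_i = 4.000  → integer, n_i = 4 ✓

Only n_f = 1 gives an integer upper level, n_i = 4.

The transition is from n = 4 to n = 1 (emission).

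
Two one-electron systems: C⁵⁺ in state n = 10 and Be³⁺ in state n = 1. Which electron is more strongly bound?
Be³⁺ at n = 1 (E = -217.69 eV)

Using E_n = -13.6057 Z² / n² eV:

C⁵⁺ (Z = 6) at n = 10:
E = -13.6057 × 6² / 10² = -13.6057 × 36 / 100 = -4.89805 eV

Be³⁺ (Z = 4) at n = 1:
E = -13.6057 × 4² / 1² = -13.6057 × 16 / 1 = -217.69120 eV

Since -217.69120 eV < -4.89805 eV,
Be³⁺ at n = 1 is more tightly bound (requires more energy to ionize).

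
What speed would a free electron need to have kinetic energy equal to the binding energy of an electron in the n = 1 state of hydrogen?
2.1877e+06 m/s (or 0.7297% of c)

The binding energy at n = 1 for hydrogen is:
E_1 = -13.6057/1² = -13.605700 eV
|E_1| = 13.605700 eV

Convert to Joules:
KE = 13.605700 eV × (1.602177 × 10⁻¹⁹ J/eV) = 2.179874e-18 J

Using KE = ½mv²:
v = √(2·KE/m_e)
v = √(2 × 2.179874e-18 J / 9.10938 × 10⁻³¹ kg)
v = 2.1877e+06 m/s

This is approximately 0.7297% the speed of light.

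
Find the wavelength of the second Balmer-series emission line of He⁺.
121.502 nm

The lines of a series are numbered from the longest wavelength (smallest ΔE) outward; the second line is the transition from n = n_f + 2 to n_f.
The Balmer series has all transitions ending at n_f = 2.

For He⁺ (Z = 2), the second line (β-line) is the jump from n = 4 to n = 2:
E_4 = -13.6057 × 2² / 4² = -3.401425 eV
E_2 = -13.6057 × 2² / 2² = -13.605700 eV
ΔE = E_4 - E_2 = 10.204275 eV

λ = hc/E = 1239.84 eV·nm / 10.204275 eV
λ = 121.502 nm

This is the β-line of the Balmer series in He⁺.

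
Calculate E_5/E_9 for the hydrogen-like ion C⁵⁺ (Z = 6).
3.2400

Using E_n = -13.6057 Z² / n² eV with Z = 6:

E_5 = -13.6057 × 6² / 5² = -489.8052 / 25 = -19.5922080000 eV
E_9 = -13.6057 × 6² / 9² = -489.8052 / 81 = -6.0469777778 eV

The ratio is:
E_5/E_9 = (-19.5922080000) / (-6.0469777778)
E_5/E_9 = (-489.8052/25) / (-489.8052/81)
E_5/E_9 = 81/25
E_5/E_9 = 3.2400
(Note: the Z² factors cancel in the ratio.)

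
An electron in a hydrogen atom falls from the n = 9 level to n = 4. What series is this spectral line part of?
Brackett series

The spectral series in hydrogen are named based on the final (lower) energy level:
- Lyman series: n_final = 1 (ultraviolet)
- Balmer series: n_final = 2 (visible/near-UV)
- Paschen series: n_final = 3 (infrared)
- Brackett series: n_final = 4 (infrared)
- Pfund series: n_final = 5 (far infrared)

Since this transition ends at n = 4, it belongs to the Brackett series.

For reference, this 9 → 4 line has photon energy
ΔE = 13.6057 eV × (1/4² - 1/9²) = 0.68238464506 eV,
corresponding to wavelength λ = hc/ΔE = 1239.84 eV·nm / 0.68238464506 eV = 1816.92248 nm in the infrared region.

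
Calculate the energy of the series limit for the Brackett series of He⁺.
3.40143 eV

The series limit corresponds to the transition from n = ∞ to n = 4.
This is the highest energy (shortest wavelength) transition in the Brackett series.

E_∞ = 0 eV
E_4 = -13.6057 × 2² / 4² = -3.40143 eV

Energy at series limit:
ΔE = E_∞ - E_4 = 0 - (-3.40143) = 3.40143 eV

This energy equals the ionization energy from the n = 4 state of He⁺.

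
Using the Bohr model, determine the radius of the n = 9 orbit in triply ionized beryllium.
1.07158 nm (or 10.71584 Å)

The Bohr radius formula is:
r_n = n² a₀ / Z

where a₀ = 0.05291772 nm is the Bohr radius.

For Be³⁺ (Z = 4) at n = 9:
r_9 = 9² × 0.05291772 nm / 4
r_9 = 81 × 0.05291772 nm / 4
r_9 = 4.286335 nm / 4
r_9 = 1.07158 nm

The electron orbits at approximately 1.07158 nm from the nucleus.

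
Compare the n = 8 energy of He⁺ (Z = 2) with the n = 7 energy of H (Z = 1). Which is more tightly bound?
He⁺ at n = 8 (E = -0.8504 eV)

Using E_n = -13.6057 Z² / n² eV:

He⁺ (Z = 2) at n = 8:
E = -13.6057 × 2² / 8² = -13.6057 × 4 / 64 = -0.8503563 eV

H (Z = 1) at n = 7:
E = -13.6057 × 1² / 7² = -13.6057 × 1 / 49 = -0.2776673 eV

Since -0.8503563 eV < -0.2776673 eV,
He⁺ at n = 8 is more tightly bound (requires more energy to ionize).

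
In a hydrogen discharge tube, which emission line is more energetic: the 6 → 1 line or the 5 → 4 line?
6 → 1

Calculate the energy for each transition:

Transition 6 → 1:
ΔE₁ = |E_1 - E_6| = |-13.6057/1² - (-13.6057/6²)|
ΔE₁ = |-13.60570000000 - (-0.37793611111)| = 13.22776389 eV

Transition 5 → 4:
ΔE₂ = |E_4 - E_5| = |-13.6057/4² - (-13.6057/5²)|
ΔE₂ = |-0.85035625000 - (-0.54422800000)| = 0.30612825 eV

Since 13.22776389 eV > 0.30612825 eV, the transition 6 → 1 emits the more energetic photon.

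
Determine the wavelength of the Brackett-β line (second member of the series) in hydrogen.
2624.44 nm

The lines of a series are numbered from the longest wavelength (smallest ΔE) outward; the second line is the transition from n = n_f + 2 to n_f.
The Brackett series has all transitions ending at n_f = 4.

For H, the second line (β-line) is the jump from n = 6 to n = 4:
E_6 = -13.6057 / 6² = -0.37793611 eV
E_4 = -13.6057 / 4² = -0.85035625 eV
ΔE = E_6 - E_4 = 0.47242014 eV

λ = hc/E = 1239.84 eV·nm / 0.47242014 eV
λ = 2624.44 nm

This is the β-line of the Brackett series in H.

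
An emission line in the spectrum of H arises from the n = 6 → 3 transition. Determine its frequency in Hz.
2.7415e+14 Hz

First, find the transition energy:
E_6 = -13.6057 / 6² = -0.3779361 eV
E_3 = -13.6057 / 3² = -1.5117444 eV
|ΔE| = |E_3 - E_6| = 1.1338083 eV

Convert to Joules: E = 1.1338083 eV × (1.602177 × 10⁻¹⁹ J/eV) = 1.816562e-19 J

Using E = hf:
f = E/h = 1.816562e-19 J / (6.62607 × 10⁻³⁴ J·s)
f = 2.7415e+14 Hz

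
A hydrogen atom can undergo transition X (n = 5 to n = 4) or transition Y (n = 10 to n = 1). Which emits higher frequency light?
10 → 1

Calculate the energy for each transition:

Transition 5 → 4:
ΔE₁ = |E_4 - E_5| = |-13.6057/4² - (-13.6057/5²)|
ΔE₁ = |-0.85035625 - (-0.54422800)| = 0.30613 eV

Transition 10 → 1:
ΔE₂ = |E_1 - E_10| = |-13.6057/1² - (-13.6057/10²)|
ΔE₂ = |-13.60570000 - (-0.13605700)| = 13.46964 eV

Since 13.46964 eV > 0.30613 eV, the transition 10 → 1 emits the more energetic photon.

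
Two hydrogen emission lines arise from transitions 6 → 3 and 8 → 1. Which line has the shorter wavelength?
8 → 1

Calculate the energy for each transition:

Transition 6 → 3:
ΔE₁ = |E_3 - E_6| = |-13.6057/3² - (-13.6057/6²)|
ΔE₁ = |-1.51174444 - (-0.37793611)| = 1.13381 eV

Transition 8 → 1:
ΔE₂ = |E_1 - E_8| = |-13.6057/1² - (-13.6057/8²)|
ΔE₂ = |-13.60570000 - (-0.21258906)| = 13.39311 eV

Since 13.39311 eV > 1.13381 eV, the transition 8 → 1 emits the more energetic photon.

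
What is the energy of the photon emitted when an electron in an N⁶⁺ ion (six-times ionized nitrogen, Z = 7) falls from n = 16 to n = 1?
664.075084 eV

The energy levels are E_n = -13.6057 Z² eV / n².

Energy at n = 16: E_16 = -13.6057 × 7² / 16² = -2.604216016 eV
Energy at n = 1: E_1 = -13.6057 × 7² / 1² = -666.679300000 eV

For emission (electron falling to lower state), the photon energy is:
E_photon = E_16 - E_1 = |-2.604216016 - (-666.679300000)|
E_photon = 664.075084 eV

This energy is carried away by the emitted photon.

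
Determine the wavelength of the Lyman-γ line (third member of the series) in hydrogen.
97.201614 nm

The lines of a series are numbered from the longest wavelength (smallest ΔE) outward; the third line is the transition from n = n_f + 3 to n_f.
The Lyman series has all transitions ending at n_f = 1.

For H, the third line (γ-line) is the jump from n = 4 to n = 1:
E_4 = -13.6057 / 4² = -0.85035625 eV
E_1 = -13.6057 / 1² = -13.60570000 eV
ΔE = E_4 - E_1 = 12.75534375 eV

λ = hc/E = 1239.84 eV·nm / 12.75534375 eV
λ = 97.201614 nm

This is the γ-line of the Lyman series in H.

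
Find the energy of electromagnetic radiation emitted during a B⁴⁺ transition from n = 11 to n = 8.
2.50 eV

The energy levels are E_n = -13.6057 Z² eV / n².

Energy at n = 11: E_11 = -13.6057 × 5² / 11² = -2.81110 eV
Energy at n = 8: E_8 = -13.6057 × 5² / 8² = -5.31473 eV

For emission (electron falling to lower state), the photon energy is:
E_photon = E_11 - E_8 = |-2.81110 - (-5.31473)|
E_photon = 2.50 eV

This energy is carried away by the emitted photon.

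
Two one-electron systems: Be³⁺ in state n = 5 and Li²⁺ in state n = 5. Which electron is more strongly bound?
Be³⁺ at n = 5 (E = -8.71 eV)

Using E_n = -13.6057 Z² / n² eV:

Be³⁺ (Z = 4) at n = 5:
E = -13.6057 × 4² / 5² = -13.6057 × 16 / 25 = -8.70765 eV

Li²⁺ (Z = 3) at n = 5:
E = -13.6057 × 3² / 5² = -13.6057 × 9 / 25 = -4.89805 eV

Since -8.70765 eV < -4.89805 eV,
Be³⁺ at n = 5 is more tightly bound (requires more energy to ionize).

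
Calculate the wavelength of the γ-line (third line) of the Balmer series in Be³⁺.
27.121 nm

The lines of a series are numbered from the longest wavelength (smallest ΔE) outward; the third line is the transition from n = n_f + 3 to n_f.
The Balmer series has all transitions ending at n_f = 2.

For Be³⁺ (Z = 4), the third line (γ-line) is the jump from n = 5 to n = 2:
E_5 = -13.6057 × 4² / 5² = -8.70765 eV
E_2 = -13.6057 × 4² / 2² = -54.42280 eV
ΔE = E_5 - E_2 = 45.71515 eV

λ = hc/E = 1239.84 eV·nm / 45.71515 eV
λ = 27.121 nm

This is the γ-line of the Balmer series in Be³⁺.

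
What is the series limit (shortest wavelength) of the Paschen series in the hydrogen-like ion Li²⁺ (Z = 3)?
91.12651 nm

The series limit corresponds to the transition from n = ∞ to n = 3.
This is the highest energy (shortest wavelength) transition in the Paschen series.

E_∞ = 0 eV
E_3 = -13.6057 × 3² / 3² = -13.6057000 eV

Energy at series limit:
ΔE = E_∞ - E_3 = 0 - (-13.6057000) = 13.6057000 eV
λ = hc/E = 1239.84 eV·nm / 13.6057000 eV = 91.12651 nm

This energy equals the ionization energy from the n = 3 state of Li²⁺.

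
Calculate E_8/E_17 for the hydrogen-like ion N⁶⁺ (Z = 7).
4.515625

Using E_n = -13.6057 Z² / n² eV with Z = 7:

E_8 = -13.6057 × 7² / 8² = -666.6793 / 64 = -10.416864062500 eV
E_17 = -13.6057 × 7² / 17² = -666.6793 / 289 = -2.306848788927 eV

The ratio is:
E_8/E_17 = (-10.416864062500) / (-2.306848788927)
E_8/E_17 = (-666.6793/64) / (-666.6793/289)
E_8/E_17 = 289/64
E_8/E_17 = 4.515625
(Note: the Z² factors cancel in the ratio.)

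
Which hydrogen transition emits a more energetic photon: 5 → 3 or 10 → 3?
10 → 3

Calculate the energy for each transition:

Transition 5 → 3:
ΔE₁ = |E_3 - E_5| = |-13.6057/3² - (-13.6057/5²)|
ΔE₁ = |-1.5117444444 - (-0.5442280000)| = 0.9675164 eV

Transition 10 → 3:
ΔE₂ = |E_3 - E_10| = |-13.6057/3² - (-13.6057/10²)|
ΔE₂ = |-1.5117444444 - (-0.1360570000)| = 1.3756874 eV

Since 1.3756874 eV > 0.9675164 eV, the transition 10 → 3 emits the more energetic photon.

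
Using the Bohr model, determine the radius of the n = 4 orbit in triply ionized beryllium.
0.21167 nm (or 2.11671 Å)

The Bohr radius formula is:
r_n = n² a₀ / Z

where a₀ = 0.05291772 nm is the Bohr radius.

For Be³⁺ (Z = 4) at n = 4:
r_4 = 4² × 0.05291772 nm / 4
r_4 = 16 × 0.05291772 nm / 4
r_4 = 0.846684 nm / 4
r_4 = 0.21167 nm

The electron orbits at approximately 0.21167 nm from the nucleus.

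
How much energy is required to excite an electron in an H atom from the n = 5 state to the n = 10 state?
0.41 eV

The energy levels of a hydrogen-like atom are E_n = -13.6057 eV / n².

Energy at n = 5: E_5 = -13.6057 / 5² = -0.54423 eV
Energy at n = 10: E_10 = -13.6057 / 10² = -0.13606 eV

The excitation energy is the difference:
ΔE = E_10 - E_5
ΔE = -0.13606 - (-0.54423)
ΔE = 0.41 eV

Since this is positive, energy must be absorbed (photon absorption).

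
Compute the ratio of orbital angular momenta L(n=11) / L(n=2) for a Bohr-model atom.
5.5000

In the Bohr model, L_n = nℏ, so the ratio is purely the ratio of quantum numbers:

L_11/L_2 = 11ℏ / 2ℏ = 11/2 = 5.5000

The angular momentum scales linearly with n.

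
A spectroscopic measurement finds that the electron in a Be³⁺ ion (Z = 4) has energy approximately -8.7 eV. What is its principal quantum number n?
n = 5

The exact energy levels follow E_n = -13.6057 Z² / n² eV with Z = 4.

The measured value (-8.7 eV) is reported to only 2 significant figures, so we must test candidate n values and see which one matches to that precision.

Candidate energies:
  n = 3:  E = -13.6057 × 4² / 3² = -24.187911 eV
  n = 4:  E = -13.6057 × 4² / 4² = -13.605700 eV
  n = 5:  E = -13.6057 × 4² / 5² = -8.707648 eV  ← matches
  n = 6:  E = -13.6057 × 4² / 6² = -6.046978 eV
  n = 7:  E = -13.6057 × 4² / 7² = -4.442678 eV

Checking against the measurement of -8.7 eV (2 sig figs), only n = 5 agrees:
E_5 = -8.707648 eV, which rounds to -8.7 eV ✓

Therefore n = 5.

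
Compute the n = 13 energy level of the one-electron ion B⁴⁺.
-2.0127 eV

For hydrogen-like ions, the energy levels scale with Z²:
E_n = -13.6057 Z² / n² eV

For B⁴⁺ (Z = 5) at n = 13:
E_13 = -13.6057 × 5² / 13²
E_13 = -13.6057 × 25 / 169
E_13 = -340.1425 / 169
E_13 = -2.0127 eV

The energy is 25 times more negative than hydrogen at the same n due to the stronger nuclear charge.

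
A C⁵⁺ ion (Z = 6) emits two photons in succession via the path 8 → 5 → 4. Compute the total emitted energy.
22.96 eV

The energy levels of C⁵⁺ are E_n = -13.6057 × 6² / n² eV.

First transition (8 → 5):
ΔE₁ = |E_5 - E_8|
ΔE₁ = |-19.59220800 - (-7.65320625)| = 11.93900 eV

Second transition (5 → 4):
ΔE₂ = |E_4 - E_5|
ΔE₂ = |-30.61282500 - (-19.59220800)| = 11.02062 eV

Total energy released:
E_total = ΔE₁ + ΔE₂ = 11.93900 + 11.02062 = 22.96 eV

Note: This equals the direct transition 8 → 4: 22.96 eV ✓
Energy is conserved regardless of the path taken.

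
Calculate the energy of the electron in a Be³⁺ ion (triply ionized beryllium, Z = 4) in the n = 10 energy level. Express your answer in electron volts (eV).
-2.17691 eV

The energy levels of a hydrogen-like atom are given by:
E_n = -13.6057 Z² / n² eV  (with Z = 4 for Be³⁺)

For n = 10:
E_10 = -13.6057 × 4² / 10²
E_10 = -13.6057 × 16 / 100
E_10 = -2.17691 eV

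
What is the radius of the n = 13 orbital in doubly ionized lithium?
2.98103 nm (or 29.81032 Å)

The Bohr radius formula is:
r_n = n² a₀ / Z

where a₀ = 0.05291772 nm is the Bohr radius.

For Li²⁺ (Z = 3) at n = 13:
r_13 = 13² × 0.05291772 nm / 3
r_13 = 169 × 0.05291772 nm / 3
r_13 = 8.943095 nm / 3
r_13 = 2.98103 nm

The electron orbits at approximately 2.98103 nm from the nucleus.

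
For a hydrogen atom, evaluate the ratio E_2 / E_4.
4.000

Using E_n = -13.6057 Z² / n² eV with Z = 1:

E_2 = -13.6057 / 2² = -13.6057 / 4 = -3.401425000 eV
E_4 = -13.6057 / 4² = -13.6057 / 16 = -0.850356250 eV

The ratio is:
E_2/E_4 = (-3.401425000) / (-0.850356250)
E_2/E_4 = (-13.6057/4) / (-13.6057/16)
E_2/E_4 = 16/4
E_2/E_4 = 4.000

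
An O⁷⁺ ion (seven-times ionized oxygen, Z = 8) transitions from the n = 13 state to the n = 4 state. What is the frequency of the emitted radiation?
1.1914e+16 Hz

First, find the transition energy:
E_13 = -13.6057 × 8² / 13² = -5.152454 eV
E_4 = -13.6057 × 8² / 4² = -54.422800 eV
|ΔE| = |E_4 - E_13| = 49.270346 eV

Convert to Joules: E = 49.270346 eV × (1.602177 × 10⁻¹⁹ J/eV) = 7.893982e-18 J

Using E = hf:
f = E/h = 7.893982e-18 J / (6.62607 × 10⁻³⁴ J·s)
f = 1.1914e+16 Hz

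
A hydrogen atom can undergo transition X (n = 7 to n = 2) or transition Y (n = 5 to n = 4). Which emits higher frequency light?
7 → 2

Calculate the energy for each transition:

Transition 7 → 2:
ΔE₁ = |E_2 - E_7| = |-13.6057/2² - (-13.6057/7²)|
ΔE₁ = |-3.40142500000 - (-0.27766734694)| = 3.12375765 eV

Transition 5 → 4:
ΔE₂ = |E_4 - E_5| = |-13.6057/4² - (-13.6057/5²)|
ΔE₂ = |-0.85035625000 - (-0.54422800000)| = 0.30612825 eV

Since 3.12375765 eV > 0.30612825 eV, the transition 7 → 2 emits the more energetic photon.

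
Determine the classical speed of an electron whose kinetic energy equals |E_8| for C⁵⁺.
1.64e+06 m/s (or 0.547306% of c)

The binding energy at n = 8 for C⁵⁺ is:
E_8 = -13.6057 × 6²/8² = -7.65320625 eV
|E_8| = 7.65320625 eV

Convert to Joules:
KE = 7.65320625 eV × (1.602177 × 10⁻¹⁹ J/eV) = 1.2262e-18 J

Using KE = ½mv²:
v = √(2·KE/m_e)
v = √(2 × 1.2262e-18 J / 9.10938 × 10⁻³¹ kg)
v = 1.64e+06 m/s

This is approximately 0.547306% the speed of light.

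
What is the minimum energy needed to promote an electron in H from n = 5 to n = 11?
0.431784 eV

The energy levels of a hydrogen-like atom are E_n = -13.6057 eV / n².

Energy at n = 5: E_5 = -13.6057 / 5² = -0.544228000 eV
Energy at n = 11: E_11 = -13.6057 / 11² = -0.112443802 eV

The excitation energy is the difference:
ΔE = E_11 - E_5
ΔE = -0.112443802 - (-0.544228000)
ΔE = 0.431784 eV

Since this is positive, energy must be absorbed (photon absorption).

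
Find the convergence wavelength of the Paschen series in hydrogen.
820.14 nm

The series limit corresponds to the transition from n = ∞ to n = 3.
This is the highest energy (shortest wavelength) transition in the Paschen series.

E_∞ = 0 eV
E_3 = -13.6057 / 3² = -1.511744 eV

Energy at series limit:
ΔE = E_∞ - E_3 = 0 - (-1.511744) = 1.511744 eV
λ = hc/E = 1239.84 eV·nm / 1.511744 eV = 820.14 nm

This energy equals the ionization energy from the n = 3 state of hydrogen.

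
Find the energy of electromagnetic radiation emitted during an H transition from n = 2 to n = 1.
10.204 eV

The energy levels are E_n = -13.6057 eV / n².

Energy at n = 2: E_2 = -13.6057 / 2² = -3.401425 eV
Energy at n = 1: E_1 = -13.6057 / 1² = -13.605700 eV

For emission (electron falling to lower state), the photon energy is:
E_photon = E_2 - E_1 = |-3.401425 - (-13.605700)|
E_photon = 10.204 eV

This energy is carried away by the emitted photon.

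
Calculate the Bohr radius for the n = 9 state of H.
4.2863 nm (or 42.8633 Å)

The Bohr radius formula is:
r_n = n² a₀ / Z

where a₀ = 0.0529177 nm is the Bohr radius.

For H (Z = 1) at n = 9:
r_9 = 9² × 0.0529177 nm / 1
r_9 = 81 × 0.0529177 nm / 1
r_9 = 4.28633 nm / 1
r_9 = 4.2863 nm

The electron orbits at approximately 4.2863 nm from the nucleus.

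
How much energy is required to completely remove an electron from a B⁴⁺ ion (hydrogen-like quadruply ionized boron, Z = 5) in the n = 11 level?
2.81110 eV

The ionization energy is the energy needed to remove the electron completely (n → ∞).

For a hydrogen-like ion with Z = 5, E_n = -13.6057 Z² / n² eV.

At n = 11: E_11 = -13.6057 × 5² / 11² = -2.81109504 eV
At n = ∞: E_∞ = 0 eV

Ionization energy = E_∞ - E_11 = 0 - (-2.81109504) = 2.81109504 eV
Ionization energy ≈ 2.81110 eV

This is also called the binding energy of the electron in state n = 11.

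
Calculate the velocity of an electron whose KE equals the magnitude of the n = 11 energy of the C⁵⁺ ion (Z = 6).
1.19e+06 m/s (or 0.398038% of c)

The binding energy at n = 11 for C⁵⁺ is:
E_11 = -13.6057 × 6²/11² = -4.04797686 eV
|E_11| = 4.04797686 eV

Convert to Joules:
KE = 4.04797686 eV × (1.602177 × 10⁻¹⁹ J/eV) = 6.4856e-19 J

Using KE = ½mv²:
v = √(2·KE/m_e)
v = √(2 × 6.4856e-19 J / 9.10938 × 10⁻³¹ kg)
v = 1.19e+06 m/s

This is approximately 0.398038% the speed of light.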